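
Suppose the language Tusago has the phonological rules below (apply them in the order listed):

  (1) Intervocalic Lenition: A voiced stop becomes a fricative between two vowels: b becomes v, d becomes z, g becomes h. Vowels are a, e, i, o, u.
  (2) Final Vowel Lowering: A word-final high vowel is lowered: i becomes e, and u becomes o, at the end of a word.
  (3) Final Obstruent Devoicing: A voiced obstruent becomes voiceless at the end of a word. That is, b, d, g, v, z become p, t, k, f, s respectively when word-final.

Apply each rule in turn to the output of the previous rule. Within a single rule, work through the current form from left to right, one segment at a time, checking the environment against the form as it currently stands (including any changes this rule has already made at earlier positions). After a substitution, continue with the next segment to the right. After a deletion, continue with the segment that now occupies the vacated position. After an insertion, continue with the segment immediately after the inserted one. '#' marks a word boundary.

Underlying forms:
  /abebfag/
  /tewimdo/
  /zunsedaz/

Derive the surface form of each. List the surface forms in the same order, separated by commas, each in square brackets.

/abebfag/:
  (1) Intervocalic Lenition: [abebfag] → [avebfag]
  (2) Final Vowel Lowering: no change — [avebfag]
  (3) Final Obstruent Devoicing: [avebfag] → [avebfak]
/tewimdo/:
  (1) Intervocalic Lenition: no change — [tewimdo]
  (2) Final Vowel Lowering: no change — [tewimdo]
  (3) Final Obstruent Devoicing: no change — [tewimdo]
/zunsedaz/:
  (1) Intervocalic Lenition: [zunsedaz] → [zunsezaz]
  (2) Final Vowel Lowering: no change — [zunsezaz]
  (3) Final Obstruent Devoicing: [zunsezaz] → [zunsezas]

[avebfak], [tewimdo], [zunsezas]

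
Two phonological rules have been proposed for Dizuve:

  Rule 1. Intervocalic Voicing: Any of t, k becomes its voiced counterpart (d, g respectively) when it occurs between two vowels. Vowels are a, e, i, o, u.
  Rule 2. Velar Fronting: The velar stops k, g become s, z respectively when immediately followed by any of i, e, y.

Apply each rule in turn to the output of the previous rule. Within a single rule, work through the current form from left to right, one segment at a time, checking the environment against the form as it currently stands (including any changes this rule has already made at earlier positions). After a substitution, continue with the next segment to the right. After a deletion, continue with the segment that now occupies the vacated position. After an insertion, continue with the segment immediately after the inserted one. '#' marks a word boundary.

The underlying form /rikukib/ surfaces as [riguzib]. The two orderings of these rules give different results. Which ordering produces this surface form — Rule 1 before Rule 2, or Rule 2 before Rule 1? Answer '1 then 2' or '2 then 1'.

Order 1 then 2:
  1 Intervocalic Voicing: [rikukib] → [rigugib]
  2 Velar Fronting: [rigugib] → [riguzib]
  result: [riguzib]
Order 2 then 1:
  2 Velar Fronting: [rikukib] → [rikusib]
  1 Intervocalic Voicing: [rikusib] → [rigusib]
  result: [rigusib]

1 then 2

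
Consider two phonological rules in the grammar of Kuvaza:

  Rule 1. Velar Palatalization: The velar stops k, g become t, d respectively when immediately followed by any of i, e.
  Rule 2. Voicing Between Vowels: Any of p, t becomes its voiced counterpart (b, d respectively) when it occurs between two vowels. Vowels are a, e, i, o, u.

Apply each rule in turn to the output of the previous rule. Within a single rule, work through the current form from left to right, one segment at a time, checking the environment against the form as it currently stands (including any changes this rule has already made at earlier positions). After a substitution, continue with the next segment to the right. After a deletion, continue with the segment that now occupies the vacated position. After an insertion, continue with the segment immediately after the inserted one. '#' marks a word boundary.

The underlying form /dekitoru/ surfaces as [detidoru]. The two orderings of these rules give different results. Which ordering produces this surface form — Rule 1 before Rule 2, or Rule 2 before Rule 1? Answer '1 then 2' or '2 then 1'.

Order 1 then 2:
  1 Velar Palatalization: [dekitoru] → [detitoru]
  2 Voicing Between Vowels: [detitoru] → [dedidoru]
  result: [dedidoru]
Order 2 then 1:
  2 Voicing Between Vowels: [dekitoru] → [dekidoru]
  1 Velar Palatalization: [dekidoru] → [detidoru]
  result: [detidoru]

2 then 1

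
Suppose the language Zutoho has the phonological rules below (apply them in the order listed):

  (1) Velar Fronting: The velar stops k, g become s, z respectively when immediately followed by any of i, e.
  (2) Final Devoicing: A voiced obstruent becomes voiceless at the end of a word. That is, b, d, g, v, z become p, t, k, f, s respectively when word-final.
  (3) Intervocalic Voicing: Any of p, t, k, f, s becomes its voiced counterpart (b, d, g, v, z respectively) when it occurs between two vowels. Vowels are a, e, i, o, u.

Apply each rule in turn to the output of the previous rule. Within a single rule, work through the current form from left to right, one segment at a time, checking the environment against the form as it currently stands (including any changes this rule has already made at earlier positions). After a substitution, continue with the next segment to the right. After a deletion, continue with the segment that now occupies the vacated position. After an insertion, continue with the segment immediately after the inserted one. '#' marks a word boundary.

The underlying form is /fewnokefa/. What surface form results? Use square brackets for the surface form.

[fewnozeva]

(1) Velar Fronting: [fewnokefa] → [fewnosefa]
(2) Final Devoicing: no change — [fewnosefa]
(3) Intervocalic Voicing: [fewnosefa] → [fewnozeva]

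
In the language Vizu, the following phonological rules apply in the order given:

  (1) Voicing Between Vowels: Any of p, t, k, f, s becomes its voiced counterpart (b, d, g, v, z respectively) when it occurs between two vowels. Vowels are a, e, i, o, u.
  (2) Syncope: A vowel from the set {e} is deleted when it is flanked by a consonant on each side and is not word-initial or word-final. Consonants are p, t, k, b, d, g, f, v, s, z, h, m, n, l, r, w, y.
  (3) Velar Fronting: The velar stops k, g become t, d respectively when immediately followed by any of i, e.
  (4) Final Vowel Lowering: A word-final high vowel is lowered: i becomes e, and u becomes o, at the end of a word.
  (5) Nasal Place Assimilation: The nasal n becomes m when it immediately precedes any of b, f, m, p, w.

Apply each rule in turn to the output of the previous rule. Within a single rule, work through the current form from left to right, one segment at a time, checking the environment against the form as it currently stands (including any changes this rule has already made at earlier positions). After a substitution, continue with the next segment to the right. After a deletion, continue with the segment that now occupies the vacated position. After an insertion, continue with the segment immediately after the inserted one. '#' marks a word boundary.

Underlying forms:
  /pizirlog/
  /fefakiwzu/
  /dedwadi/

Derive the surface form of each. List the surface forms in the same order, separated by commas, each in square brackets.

/pizirlog/:
  (1) Voicing Between Vowels: no change — [pizirlog]
  (2) Syncope: no change — [pizirlog]
  (3) Velar Fronting: no change — [pizirlog]
  (4) Final Vowel Lowering: no change — [pizirlog]
  (5) Nasal Place Assimilation: no change — [pizirlog]
/fefakiwzu/:
  (1) Voicing Between Vowels: [fefakiwzu] → [fevagiwzu]
  (2) Syncope: [fevagiwzu] → [fvagiwzu]
  (3) Velar Fronting: [fvagiwzu] → [fvadiwzu]
  (4) Final Vowel Lowering: [fvadiwzu] → [fvadiwzo]
  (5) Nasal Place Assimilation: no change — [fvadiwzo]
/dedwadi/:
  (1) Voicing Between Vowels: no change — [dedwadi]
  (2) Syncope: [dedwadi] → [ddwadi]
  (3) Velar Fronting: no change — [ddwadi]
  (4) Final Vowel Lowering: [ddwadi] → [ddwade]
  (5) Nasal Place Assimilation: no change — [ddwade]

[pizirlog], [fvadiwzo], [ddwade]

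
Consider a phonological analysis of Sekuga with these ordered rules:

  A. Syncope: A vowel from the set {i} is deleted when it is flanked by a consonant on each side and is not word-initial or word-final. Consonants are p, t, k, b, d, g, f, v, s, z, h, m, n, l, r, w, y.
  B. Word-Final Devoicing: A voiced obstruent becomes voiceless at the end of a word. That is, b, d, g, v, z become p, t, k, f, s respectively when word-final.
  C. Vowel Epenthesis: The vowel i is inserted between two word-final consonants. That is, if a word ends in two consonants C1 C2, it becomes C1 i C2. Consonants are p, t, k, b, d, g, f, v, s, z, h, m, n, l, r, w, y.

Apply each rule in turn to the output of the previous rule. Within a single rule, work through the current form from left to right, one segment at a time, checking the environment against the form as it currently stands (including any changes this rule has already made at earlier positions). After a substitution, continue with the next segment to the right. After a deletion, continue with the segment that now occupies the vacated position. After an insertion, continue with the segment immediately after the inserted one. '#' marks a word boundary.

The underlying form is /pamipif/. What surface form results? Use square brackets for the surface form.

[pampif]

A Syncope: [pamipif] → [pampf]
B Word-Final Devoicing: no change — [pampf]
C Vowel Epenthesis: [pampf] → [pampif]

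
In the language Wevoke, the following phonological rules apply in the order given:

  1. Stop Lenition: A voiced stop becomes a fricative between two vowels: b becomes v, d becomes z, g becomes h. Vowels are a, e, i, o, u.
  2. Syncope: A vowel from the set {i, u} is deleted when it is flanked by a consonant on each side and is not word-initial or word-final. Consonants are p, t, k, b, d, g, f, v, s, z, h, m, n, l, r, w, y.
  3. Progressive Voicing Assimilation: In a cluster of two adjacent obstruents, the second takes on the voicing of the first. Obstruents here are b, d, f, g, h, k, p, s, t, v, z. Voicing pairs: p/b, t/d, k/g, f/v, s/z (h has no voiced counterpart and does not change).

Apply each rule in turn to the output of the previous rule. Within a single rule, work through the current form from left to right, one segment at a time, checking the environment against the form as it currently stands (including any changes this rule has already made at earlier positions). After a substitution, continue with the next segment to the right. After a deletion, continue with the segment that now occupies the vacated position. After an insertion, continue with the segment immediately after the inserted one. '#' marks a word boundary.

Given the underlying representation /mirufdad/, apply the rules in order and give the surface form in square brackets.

[mrftad]

1 Stop Lenition: no change — [mirufdad]
2 Syncope: [mirufdad] → [mrfdad]
3 Progressive Voicing Assimilation: [mrfdad] → [mrftad]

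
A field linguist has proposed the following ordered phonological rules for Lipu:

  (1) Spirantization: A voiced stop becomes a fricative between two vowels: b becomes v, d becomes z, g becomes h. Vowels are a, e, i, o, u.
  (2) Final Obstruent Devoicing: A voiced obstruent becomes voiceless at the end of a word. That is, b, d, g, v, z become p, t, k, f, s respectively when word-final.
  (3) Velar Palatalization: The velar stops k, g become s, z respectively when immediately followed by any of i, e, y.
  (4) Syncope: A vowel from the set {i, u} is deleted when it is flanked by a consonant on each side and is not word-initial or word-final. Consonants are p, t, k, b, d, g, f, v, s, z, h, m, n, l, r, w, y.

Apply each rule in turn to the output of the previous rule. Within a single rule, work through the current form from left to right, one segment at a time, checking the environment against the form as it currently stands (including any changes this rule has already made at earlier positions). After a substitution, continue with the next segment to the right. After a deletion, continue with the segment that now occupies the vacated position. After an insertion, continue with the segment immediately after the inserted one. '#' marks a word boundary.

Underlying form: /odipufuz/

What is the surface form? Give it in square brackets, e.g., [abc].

(1) Spirantization: [odipufuz] → [ozipufuz]
(2) Final Obstruent Devoicing: [ozipufuz] → [ozipufus]
(3) Velar Palatalization: no change — [ozipufus]
(4) Syncope: [ozipufus] → [ozpfs]

[ozpfs]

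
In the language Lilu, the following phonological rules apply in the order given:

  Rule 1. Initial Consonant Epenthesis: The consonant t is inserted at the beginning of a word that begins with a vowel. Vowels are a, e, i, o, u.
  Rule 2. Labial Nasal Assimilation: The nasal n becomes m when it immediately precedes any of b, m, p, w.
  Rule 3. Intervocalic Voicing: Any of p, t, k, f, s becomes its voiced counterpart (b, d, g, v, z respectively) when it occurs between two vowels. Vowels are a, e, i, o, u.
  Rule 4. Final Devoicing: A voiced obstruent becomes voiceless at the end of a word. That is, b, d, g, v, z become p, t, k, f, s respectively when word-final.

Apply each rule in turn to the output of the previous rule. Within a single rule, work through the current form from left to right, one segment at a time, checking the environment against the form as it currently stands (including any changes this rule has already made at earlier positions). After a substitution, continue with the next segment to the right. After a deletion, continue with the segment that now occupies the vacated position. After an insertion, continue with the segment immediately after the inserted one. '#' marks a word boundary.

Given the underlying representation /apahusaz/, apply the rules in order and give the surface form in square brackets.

Rule 1 Initial Consonant Epenthesis: [apahusaz] → [tapahusaz]
Rule 2 Labial Nasal Assimilation: no change — [tapahusaz]
Rule 3 Intervocalic Voicing: [tapahusaz] → [tabahuzaz]
Rule 4 Final Devoicing: [tabahuzaz] → [tabahuzas]

[tabahuzas]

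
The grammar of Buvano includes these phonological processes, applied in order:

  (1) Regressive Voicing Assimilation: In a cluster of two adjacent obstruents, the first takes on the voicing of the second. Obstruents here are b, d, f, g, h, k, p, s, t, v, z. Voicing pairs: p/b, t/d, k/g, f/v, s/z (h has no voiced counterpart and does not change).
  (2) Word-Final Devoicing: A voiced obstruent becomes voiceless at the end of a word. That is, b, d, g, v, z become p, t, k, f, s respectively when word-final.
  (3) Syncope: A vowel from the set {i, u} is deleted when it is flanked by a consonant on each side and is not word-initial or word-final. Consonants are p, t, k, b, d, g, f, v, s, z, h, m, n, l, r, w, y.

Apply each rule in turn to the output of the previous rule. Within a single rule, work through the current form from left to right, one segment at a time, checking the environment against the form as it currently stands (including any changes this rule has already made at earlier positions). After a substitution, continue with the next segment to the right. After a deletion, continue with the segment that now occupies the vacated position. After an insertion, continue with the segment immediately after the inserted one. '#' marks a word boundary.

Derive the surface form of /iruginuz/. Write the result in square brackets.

(1) Regressive Voicing Assimilation: no change — [iruginuz]
(2) Word-Final Devoicing: [iruginuz] → [iruginus]
(3) Syncope: [iruginus] → [irgns]

[irgns]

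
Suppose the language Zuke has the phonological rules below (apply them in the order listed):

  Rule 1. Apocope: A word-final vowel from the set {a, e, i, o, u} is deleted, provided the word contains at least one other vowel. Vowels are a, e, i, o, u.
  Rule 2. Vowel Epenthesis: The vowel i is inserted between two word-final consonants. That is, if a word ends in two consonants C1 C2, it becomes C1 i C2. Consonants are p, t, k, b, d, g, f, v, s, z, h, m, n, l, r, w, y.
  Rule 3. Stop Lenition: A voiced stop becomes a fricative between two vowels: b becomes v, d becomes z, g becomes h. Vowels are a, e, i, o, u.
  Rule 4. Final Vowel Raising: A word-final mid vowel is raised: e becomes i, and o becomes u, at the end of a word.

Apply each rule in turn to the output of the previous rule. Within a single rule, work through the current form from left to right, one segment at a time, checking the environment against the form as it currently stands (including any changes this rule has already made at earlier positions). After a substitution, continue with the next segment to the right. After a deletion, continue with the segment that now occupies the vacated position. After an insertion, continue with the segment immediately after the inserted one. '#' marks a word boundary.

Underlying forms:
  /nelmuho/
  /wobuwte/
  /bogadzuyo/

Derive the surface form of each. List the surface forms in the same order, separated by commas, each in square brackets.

[nelmuh], [wovuwit], [bohadzuy]

/nelmuho/:
  Rule 1 Apocope: [nelmuho] → [nelmuh]
  Rule 2 Vowel Epenthesis: no change — [nelmuh]
  Rule 3 Stop Lenition: no change — [nelmuh]
  Rule 4 Final Vowel Raising: no change — [nelmuh]
/wobuwte/:
  Rule 1 Apocope: [wobuwte] → [wobuwt]
  Rule 2 Vowel Epenthesis: [wobuwt] → [wobuwit]
  Rule 3 Stop Lenition: [wobuwit] → [wovuwit]
  Rule 4 Final Vowel Raising: no change — [wovuwit]
/bogadzuyo/:
  Rule 1 Apocope: [bogadzuyo] → [bogadzuy]
  Rule 2 Vowel Epenthesis: no change — [bogadzuy]
  Rule 3 Stop Lenition: [bogadzuy] → [bohadzuy]
  Rule 4 Final Vowel Raising: no change — [bohadzuy]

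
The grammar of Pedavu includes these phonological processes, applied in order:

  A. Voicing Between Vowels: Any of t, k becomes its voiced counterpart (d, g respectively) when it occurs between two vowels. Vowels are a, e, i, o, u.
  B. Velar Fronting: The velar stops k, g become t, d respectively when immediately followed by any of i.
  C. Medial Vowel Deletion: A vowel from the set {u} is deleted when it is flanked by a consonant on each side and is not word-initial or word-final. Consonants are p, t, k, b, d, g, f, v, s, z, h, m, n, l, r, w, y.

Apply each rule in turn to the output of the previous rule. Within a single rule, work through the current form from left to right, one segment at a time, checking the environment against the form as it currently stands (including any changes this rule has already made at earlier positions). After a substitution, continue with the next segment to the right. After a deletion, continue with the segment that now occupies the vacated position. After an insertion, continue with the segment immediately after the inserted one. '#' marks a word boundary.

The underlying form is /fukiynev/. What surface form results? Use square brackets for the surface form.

[fdiynev]

A Voicing Between Vowels: [fukiynev] → [fugiynev]
B Velar Fronting: [fugiynev] → [fudiynev]
C Medial Vowel Deletion: [fudiynev] → [fdiynev]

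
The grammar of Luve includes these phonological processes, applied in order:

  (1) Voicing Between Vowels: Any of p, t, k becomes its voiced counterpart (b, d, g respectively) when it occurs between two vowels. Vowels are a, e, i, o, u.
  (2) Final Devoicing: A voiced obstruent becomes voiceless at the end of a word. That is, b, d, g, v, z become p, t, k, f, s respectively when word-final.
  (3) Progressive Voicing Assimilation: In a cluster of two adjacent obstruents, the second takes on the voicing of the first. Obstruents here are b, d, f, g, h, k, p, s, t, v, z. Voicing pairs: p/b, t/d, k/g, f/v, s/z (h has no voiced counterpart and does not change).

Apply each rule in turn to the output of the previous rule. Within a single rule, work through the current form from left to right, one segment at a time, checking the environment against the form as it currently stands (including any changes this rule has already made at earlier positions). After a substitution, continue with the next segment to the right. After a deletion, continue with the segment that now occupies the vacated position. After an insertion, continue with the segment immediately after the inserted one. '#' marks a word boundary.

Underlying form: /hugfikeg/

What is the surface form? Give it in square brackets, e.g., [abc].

(1) Voicing Between Vowels: [hugfikeg] → [hugfigeg]
(2) Final Devoicing: [hugfigeg] → [hugfigek]
(3) Progressive Voicing Assimilation: [hugfigek] → [hugvigek]

[hugvigek]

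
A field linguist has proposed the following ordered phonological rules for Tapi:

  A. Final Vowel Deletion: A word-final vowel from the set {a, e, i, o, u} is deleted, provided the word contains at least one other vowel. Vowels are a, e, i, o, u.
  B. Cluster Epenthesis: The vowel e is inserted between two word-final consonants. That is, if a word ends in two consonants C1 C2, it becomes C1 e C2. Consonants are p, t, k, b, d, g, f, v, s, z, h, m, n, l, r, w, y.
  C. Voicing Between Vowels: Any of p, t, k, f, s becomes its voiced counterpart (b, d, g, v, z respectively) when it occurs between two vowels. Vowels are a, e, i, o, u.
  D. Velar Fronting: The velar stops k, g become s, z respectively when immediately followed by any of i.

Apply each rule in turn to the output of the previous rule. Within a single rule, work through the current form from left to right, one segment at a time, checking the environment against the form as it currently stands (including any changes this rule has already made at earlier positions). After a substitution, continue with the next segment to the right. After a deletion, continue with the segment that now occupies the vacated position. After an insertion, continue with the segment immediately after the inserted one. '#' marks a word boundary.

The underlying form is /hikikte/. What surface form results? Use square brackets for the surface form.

A Final Vowel Deletion: [hikikte] → [hikikt]
B Cluster Epenthesis: [hikikt] → [hikiket]
C Voicing Between Vowels: [hikiket] → [higiget]
D Velar Fronting: [higiget] → [hiziget]

[hiziget]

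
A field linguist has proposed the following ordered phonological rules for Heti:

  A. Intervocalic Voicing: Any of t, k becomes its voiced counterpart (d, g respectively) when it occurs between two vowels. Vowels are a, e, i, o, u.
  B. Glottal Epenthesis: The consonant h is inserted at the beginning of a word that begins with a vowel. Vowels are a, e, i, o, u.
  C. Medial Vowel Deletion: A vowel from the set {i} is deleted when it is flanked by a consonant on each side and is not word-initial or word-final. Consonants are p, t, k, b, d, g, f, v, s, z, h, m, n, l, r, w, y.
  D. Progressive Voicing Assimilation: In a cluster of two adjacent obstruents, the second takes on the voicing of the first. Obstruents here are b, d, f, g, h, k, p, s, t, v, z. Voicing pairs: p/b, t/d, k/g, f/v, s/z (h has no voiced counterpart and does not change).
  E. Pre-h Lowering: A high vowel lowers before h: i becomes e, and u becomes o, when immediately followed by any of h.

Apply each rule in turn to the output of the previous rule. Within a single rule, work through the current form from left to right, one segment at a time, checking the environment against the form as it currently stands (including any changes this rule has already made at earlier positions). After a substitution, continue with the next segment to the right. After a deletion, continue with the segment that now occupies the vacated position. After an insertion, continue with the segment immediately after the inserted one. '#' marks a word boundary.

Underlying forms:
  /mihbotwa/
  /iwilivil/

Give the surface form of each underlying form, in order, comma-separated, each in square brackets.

[mhpotwa], [hwlvl]

/mihbotwa/:
  A Intervocalic Voicing: no change — [mihbotwa]
  B Glottal Epenthesis: no change — [mihbotwa]
  C Medial Vowel Deletion: [mihbotwa] → [mhbotwa]
  D Progressive Voicing Assimilation: [mhbotwa] → [mhpotwa]
  E Pre-h Lowering: no change — [mhpotwa]
/iwilivil/:
  A Intervocalic Voicing: no change — [iwilivil]
  B Glottal Epenthesis: [iwilivil] → [hiwilivil]
  C Medial Vowel Deletion: [hiwilivil] → [hwlvl]
  D Progressive Voicing Assimilation: no change — [hwlvl]
  E Pre-h Lowering: no change — [hwlvl]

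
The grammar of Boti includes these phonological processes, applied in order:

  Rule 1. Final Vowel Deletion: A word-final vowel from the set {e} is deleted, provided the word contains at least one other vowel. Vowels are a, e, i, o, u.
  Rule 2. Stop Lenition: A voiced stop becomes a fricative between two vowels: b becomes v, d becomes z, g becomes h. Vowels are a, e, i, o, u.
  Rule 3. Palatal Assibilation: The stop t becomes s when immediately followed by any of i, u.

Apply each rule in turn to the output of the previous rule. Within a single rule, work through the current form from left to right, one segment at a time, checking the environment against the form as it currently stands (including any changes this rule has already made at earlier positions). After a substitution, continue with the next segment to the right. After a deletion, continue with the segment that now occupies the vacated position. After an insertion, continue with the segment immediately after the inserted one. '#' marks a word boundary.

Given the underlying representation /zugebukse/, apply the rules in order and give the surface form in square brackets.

[zuhevuks]

Rule 1 Final Vowel Deletion: [zugebukse] → [zugebuks]
Rule 2 Stop Lenition: [zugebuks] → [zuhevuks]
Rule 3 Palatal Assibilation: no change — [zuhevuks]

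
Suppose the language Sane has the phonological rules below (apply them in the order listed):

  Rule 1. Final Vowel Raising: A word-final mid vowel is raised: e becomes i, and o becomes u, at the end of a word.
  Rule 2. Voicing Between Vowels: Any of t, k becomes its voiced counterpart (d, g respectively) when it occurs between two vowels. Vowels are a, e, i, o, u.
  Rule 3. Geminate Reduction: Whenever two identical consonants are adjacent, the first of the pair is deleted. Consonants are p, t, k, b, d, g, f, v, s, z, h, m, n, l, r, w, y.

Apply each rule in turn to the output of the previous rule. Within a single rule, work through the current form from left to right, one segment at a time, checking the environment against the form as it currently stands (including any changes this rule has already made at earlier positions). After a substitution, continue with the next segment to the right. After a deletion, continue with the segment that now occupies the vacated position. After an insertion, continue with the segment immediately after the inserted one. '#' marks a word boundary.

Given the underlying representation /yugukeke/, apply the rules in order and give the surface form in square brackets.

Rule 1 Final Vowel Raising: [yugukeke] → [yugukeki]
Rule 2 Voicing Between Vowels: [yugukeki] → [yugugegi]
Rule 3 Geminate Reduction: no change — [yugugegi]

[yugugegi]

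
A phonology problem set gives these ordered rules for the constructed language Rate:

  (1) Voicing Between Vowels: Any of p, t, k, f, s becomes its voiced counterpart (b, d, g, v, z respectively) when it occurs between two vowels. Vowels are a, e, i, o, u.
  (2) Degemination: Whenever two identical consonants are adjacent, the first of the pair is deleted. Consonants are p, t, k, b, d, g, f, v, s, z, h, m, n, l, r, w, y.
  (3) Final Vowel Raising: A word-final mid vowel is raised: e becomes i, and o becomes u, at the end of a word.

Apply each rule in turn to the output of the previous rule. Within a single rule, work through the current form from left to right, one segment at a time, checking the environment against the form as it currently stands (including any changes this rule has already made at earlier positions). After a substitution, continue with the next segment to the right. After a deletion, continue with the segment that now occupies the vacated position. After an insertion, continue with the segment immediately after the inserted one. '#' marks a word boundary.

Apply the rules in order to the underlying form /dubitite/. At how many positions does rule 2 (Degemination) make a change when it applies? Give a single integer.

0

(1) Voicing Between Vowels: [dubitite] → [dubidide]
(2) Degemination: no change — [dubidide]
(3) Final Vowel Raising: [dubidide] → [dubididi]
Rule 2 changed 0 position(s).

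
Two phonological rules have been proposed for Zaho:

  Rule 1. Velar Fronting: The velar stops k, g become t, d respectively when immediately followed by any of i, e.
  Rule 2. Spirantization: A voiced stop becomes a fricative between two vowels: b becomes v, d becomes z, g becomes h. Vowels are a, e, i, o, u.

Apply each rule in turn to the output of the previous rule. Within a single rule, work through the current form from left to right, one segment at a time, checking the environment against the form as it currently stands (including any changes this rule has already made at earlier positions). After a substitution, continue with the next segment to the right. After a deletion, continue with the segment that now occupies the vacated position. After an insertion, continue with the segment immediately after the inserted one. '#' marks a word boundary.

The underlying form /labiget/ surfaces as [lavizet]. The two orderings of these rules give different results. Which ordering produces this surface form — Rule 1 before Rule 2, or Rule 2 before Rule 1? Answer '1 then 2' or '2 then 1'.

1 then 2

Order 1 then 2:
  1 Velar Fronting: [labiget] → [labidet]
  2 Spirantization: [labidet] → [lavizet]
  result: [lavizet]
Order 2 then 1:
  2 Spirantization: [labiget] → [lavihet]
  1 Velar Fronting: no change — [lavihet]
  result: [lavihet]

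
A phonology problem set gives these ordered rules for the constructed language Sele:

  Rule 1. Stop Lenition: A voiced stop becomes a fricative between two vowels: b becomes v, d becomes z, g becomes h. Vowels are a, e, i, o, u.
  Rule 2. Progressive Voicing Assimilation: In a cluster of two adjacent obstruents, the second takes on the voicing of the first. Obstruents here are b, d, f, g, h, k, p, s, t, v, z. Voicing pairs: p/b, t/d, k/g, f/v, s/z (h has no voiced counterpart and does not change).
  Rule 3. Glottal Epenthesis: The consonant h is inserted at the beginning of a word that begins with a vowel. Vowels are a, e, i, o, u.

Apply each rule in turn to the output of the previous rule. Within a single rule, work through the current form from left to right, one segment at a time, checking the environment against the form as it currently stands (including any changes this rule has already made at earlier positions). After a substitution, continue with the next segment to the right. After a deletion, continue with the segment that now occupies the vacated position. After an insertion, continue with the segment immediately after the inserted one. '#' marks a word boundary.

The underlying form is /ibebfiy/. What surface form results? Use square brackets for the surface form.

Rule 1 Stop Lenition: [ibebfiy] → [ivebfiy]
Rule 2 Progressive Voicing Assimilation: [ivebfiy] → [ivebviy]
Rule 3 Glottal Epenthesis: [ivebviy] → [hivebviy]

[hivebviy]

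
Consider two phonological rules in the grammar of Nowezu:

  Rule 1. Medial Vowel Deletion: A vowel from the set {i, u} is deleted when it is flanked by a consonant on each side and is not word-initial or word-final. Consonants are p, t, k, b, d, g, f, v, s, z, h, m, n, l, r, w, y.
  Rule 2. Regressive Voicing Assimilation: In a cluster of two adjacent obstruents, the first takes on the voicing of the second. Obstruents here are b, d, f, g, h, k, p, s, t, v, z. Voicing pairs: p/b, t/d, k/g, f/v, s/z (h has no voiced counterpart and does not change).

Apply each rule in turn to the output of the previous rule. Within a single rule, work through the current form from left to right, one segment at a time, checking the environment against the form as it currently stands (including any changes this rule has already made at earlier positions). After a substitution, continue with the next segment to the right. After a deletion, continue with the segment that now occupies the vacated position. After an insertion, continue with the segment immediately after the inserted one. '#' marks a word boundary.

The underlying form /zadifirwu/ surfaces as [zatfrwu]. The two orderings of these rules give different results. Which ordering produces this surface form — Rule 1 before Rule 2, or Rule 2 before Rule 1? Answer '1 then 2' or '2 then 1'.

Order 1 then 2:
  1 Medial Vowel Deletion: [zadifirwu] → [zadfrwu]
  2 Regressive Voicing Assimilation: [zadfrwu] → [zatfrwu]
  result: [zatfrwu]
Order 2 then 1:
  2 Regressive Voicing Assimilation: no change — [zadifirwu]
  1 Medial Vowel Deletion: [zadifirwu] → [zadfrwu]
  result: [zadfrwu]

1 then 2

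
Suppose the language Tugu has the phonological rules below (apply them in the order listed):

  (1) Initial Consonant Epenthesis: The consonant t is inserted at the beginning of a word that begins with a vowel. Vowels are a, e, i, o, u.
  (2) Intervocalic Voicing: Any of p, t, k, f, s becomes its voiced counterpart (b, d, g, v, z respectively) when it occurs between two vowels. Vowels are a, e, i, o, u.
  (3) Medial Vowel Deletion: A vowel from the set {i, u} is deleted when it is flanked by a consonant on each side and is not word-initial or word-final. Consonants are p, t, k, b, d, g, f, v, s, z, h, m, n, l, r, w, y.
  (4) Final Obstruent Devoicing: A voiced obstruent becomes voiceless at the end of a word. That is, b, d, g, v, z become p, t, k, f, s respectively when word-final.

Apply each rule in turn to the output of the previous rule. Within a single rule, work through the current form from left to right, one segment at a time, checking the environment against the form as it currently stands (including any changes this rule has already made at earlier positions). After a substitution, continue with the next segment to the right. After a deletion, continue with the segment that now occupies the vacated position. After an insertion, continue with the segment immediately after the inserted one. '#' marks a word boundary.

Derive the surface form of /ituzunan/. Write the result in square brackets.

(1) Initial Consonant Epenthesis: [ituzunan] → [tituzunan]
(2) Intervocalic Voicing: [tituzunan] → [tiduzunan]
(3) Medial Vowel Deletion: [tiduzunan] → [tdznan]
(4) Final Obstruent Devoicing: no change — [tdznan]

[tdznan]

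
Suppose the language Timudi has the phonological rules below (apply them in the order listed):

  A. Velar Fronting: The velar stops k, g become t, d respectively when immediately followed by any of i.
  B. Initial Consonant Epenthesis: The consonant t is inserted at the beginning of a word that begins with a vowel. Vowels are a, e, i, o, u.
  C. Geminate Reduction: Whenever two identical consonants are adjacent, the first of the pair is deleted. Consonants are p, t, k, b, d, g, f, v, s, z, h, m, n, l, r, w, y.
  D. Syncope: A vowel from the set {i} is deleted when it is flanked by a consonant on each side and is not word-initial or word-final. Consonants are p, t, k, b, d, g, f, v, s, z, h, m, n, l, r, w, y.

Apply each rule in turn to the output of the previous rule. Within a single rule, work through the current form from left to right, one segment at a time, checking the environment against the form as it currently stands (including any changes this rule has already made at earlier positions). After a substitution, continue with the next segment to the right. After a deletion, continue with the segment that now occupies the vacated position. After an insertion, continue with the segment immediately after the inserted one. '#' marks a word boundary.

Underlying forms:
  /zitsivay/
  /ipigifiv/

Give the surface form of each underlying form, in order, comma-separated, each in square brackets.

[ztsvay], [tpdfv]

/zitsivay/:
  A Velar Fronting: no change — [zitsivay]
  B Initial Consonant Epenthesis: no change — [zitsivay]
  C Geminate Reduction: no change — [zitsivay]
  D Syncope: [zitsivay] → [ztsvay]
/ipigifiv/:
  A Velar Fronting: [ipigifiv] → [ipidifiv]
  B Initial Consonant Epenthesis: [ipidifiv] → [tipidifiv]
  C Geminate Reduction: no change — [tipidifiv]
  D Syncope: [tipidifiv] → [tpdfv]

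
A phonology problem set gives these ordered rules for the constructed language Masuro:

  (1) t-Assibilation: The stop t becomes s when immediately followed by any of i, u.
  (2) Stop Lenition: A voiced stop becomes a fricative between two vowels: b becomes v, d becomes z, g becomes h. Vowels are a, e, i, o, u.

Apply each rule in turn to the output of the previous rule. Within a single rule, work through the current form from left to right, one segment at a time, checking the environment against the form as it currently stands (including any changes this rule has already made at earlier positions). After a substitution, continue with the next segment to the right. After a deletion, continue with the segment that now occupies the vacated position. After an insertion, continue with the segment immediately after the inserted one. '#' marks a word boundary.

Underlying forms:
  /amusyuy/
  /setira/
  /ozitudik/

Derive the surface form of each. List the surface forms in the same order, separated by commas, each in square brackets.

/amusyuy/:
  (1) t-Assibilation: no change — [amusyuy]
  (2) Stop Lenition: no change — [amusyuy]
/setira/:
  (1) t-Assibilation: [setira] → [sesira]
  (2) Stop Lenition: no change — [sesira]
/ozitudik/:
  (1) t-Assibilation: [ozitudik] → [ozisudik]
  (2) Stop Lenition: [ozisudik] → [ozisuzik]

[amusyuy], [sesira], [ozisuzik]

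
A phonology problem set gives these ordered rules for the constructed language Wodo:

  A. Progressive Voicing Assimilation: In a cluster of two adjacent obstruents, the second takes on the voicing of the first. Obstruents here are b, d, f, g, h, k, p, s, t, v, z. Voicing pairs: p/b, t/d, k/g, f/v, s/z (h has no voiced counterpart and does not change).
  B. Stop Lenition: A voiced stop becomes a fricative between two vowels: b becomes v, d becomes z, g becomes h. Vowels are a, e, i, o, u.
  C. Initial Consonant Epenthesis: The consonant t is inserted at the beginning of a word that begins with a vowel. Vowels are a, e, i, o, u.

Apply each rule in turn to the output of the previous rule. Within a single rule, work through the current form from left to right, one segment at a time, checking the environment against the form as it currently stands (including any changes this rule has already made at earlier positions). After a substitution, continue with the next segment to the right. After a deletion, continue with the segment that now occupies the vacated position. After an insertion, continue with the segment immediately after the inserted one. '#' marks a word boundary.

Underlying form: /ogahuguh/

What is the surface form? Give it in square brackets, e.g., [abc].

[tohahuhuh]

A Progressive Voicing Assimilation: no change — [ogahuguh]
B Stop Lenition: [ogahuguh] → [ohahuhuh]
C Initial Consonant Epenthesis: [ohahuhuh] → [tohahuhuh]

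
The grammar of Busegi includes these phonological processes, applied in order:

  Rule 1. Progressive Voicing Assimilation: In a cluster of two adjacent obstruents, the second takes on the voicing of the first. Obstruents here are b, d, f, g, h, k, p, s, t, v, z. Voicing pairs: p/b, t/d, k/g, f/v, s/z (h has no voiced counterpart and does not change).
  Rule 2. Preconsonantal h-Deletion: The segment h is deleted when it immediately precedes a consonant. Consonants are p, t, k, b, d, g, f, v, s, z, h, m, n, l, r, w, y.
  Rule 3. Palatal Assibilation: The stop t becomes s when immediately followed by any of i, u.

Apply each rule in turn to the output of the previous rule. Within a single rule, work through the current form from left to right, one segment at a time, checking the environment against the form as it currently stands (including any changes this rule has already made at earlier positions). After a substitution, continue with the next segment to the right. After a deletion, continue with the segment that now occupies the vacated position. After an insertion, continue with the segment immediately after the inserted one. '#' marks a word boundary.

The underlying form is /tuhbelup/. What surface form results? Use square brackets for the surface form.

[supelup]

Rule 1 Progressive Voicing Assimilation: [tuhbelup] → [tuhpelup]
Rule 2 Preconsonantal h-Deletion: [tuhpelup] → [tupelup]
Rule 3 Palatal Assibilation: [tupelup] → [supelup]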